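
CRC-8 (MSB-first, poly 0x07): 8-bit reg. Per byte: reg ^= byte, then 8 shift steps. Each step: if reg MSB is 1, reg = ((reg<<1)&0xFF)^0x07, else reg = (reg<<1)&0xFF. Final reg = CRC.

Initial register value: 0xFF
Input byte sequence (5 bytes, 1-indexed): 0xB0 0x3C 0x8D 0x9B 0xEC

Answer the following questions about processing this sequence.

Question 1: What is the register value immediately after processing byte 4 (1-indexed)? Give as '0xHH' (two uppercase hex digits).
Answer: 0xC5

Derivation:
After byte 1 (0xB0): reg=0xEA
After byte 2 (0x3C): reg=0x2C
After byte 3 (0x8D): reg=0x6E
After byte 4 (0x9B): reg=0xC5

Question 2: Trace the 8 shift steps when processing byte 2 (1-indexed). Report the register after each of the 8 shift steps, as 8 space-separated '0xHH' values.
Answer: 0xAB 0x51 0xA2 0x43 0x86 0x0B 0x16 0x2C

Derivation:
After byte 1 (0xB0): reg=0xEA
Register before byte 2: 0xEA
After XOR with byte 0x3C: 0xD6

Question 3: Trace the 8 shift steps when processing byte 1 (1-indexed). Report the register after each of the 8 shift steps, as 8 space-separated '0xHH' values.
Answer: 0x9E 0x3B 0x76 0xEC 0xDF 0xB9 0x75 0xEA

Derivation:
Register before byte 1: 0xFF
After XOR with byte 0xB0: 0x4F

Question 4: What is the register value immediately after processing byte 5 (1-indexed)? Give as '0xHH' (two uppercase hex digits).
After byte 1 (0xB0): reg=0xEA
After byte 2 (0x3C): reg=0x2C
After byte 3 (0x8D): reg=0x6E
After byte 4 (0x9B): reg=0xC5
After byte 5 (0xEC): reg=0xDF

Answer: 0xDF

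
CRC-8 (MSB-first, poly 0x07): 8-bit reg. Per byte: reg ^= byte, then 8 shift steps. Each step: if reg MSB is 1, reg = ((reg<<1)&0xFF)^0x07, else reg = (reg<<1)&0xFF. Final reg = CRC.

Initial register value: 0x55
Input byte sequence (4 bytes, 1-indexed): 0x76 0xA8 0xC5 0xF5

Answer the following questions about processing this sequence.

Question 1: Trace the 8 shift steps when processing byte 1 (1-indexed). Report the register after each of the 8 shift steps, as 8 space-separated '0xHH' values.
Answer: 0x46 0x8C 0x1F 0x3E 0x7C 0xF8 0xF7 0xE9

Derivation:
Register before byte 1: 0x55
After XOR with byte 0x76: 0x23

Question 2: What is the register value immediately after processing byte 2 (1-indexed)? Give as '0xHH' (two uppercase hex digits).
After byte 1 (0x76): reg=0xE9
After byte 2 (0xA8): reg=0xC0

Answer: 0xC0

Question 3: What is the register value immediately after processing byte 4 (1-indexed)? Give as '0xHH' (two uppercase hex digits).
Answer: 0x84

Derivation:
After byte 1 (0x76): reg=0xE9
After byte 2 (0xA8): reg=0xC0
After byte 3 (0xC5): reg=0x1B
After byte 4 (0xF5): reg=0x84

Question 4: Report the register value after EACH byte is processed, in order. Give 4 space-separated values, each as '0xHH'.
0xE9 0xC0 0x1B 0x84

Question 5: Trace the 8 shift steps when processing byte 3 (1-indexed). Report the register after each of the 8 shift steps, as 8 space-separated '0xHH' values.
After byte 1 (0x76): reg=0xE9
After byte 2 (0xA8): reg=0xC0
Register before byte 3: 0xC0
After XOR with byte 0xC5: 0x05

Answer: 0x0A 0x14 0x28 0x50 0xA0 0x47 0x8E 0x1B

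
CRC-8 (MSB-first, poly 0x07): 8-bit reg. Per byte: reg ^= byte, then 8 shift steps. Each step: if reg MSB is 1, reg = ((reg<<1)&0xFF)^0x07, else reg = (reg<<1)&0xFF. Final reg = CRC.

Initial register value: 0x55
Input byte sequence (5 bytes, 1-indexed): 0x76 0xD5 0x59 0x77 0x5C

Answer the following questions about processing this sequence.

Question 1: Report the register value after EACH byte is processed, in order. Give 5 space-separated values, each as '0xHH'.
0xE9 0xB4 0x8D 0xE8 0x05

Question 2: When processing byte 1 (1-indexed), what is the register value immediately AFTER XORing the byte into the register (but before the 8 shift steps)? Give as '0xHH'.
Answer: 0x23

Derivation:
Register before byte 1: 0x55
Byte 1: 0x76
0x55 XOR 0x76 = 0x23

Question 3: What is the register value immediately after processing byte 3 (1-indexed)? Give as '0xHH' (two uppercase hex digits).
After byte 1 (0x76): reg=0xE9
After byte 2 (0xD5): reg=0xB4
After byte 3 (0x59): reg=0x8D

Answer: 0x8D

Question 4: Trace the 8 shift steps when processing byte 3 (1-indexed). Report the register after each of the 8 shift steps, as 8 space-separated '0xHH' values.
Answer: 0xDD 0xBD 0x7D 0xFA 0xF3 0xE1 0xC5 0x8D

Derivation:
After byte 1 (0x76): reg=0xE9
After byte 2 (0xD5): reg=0xB4
Register before byte 3: 0xB4
After XOR with byte 0x59: 0xED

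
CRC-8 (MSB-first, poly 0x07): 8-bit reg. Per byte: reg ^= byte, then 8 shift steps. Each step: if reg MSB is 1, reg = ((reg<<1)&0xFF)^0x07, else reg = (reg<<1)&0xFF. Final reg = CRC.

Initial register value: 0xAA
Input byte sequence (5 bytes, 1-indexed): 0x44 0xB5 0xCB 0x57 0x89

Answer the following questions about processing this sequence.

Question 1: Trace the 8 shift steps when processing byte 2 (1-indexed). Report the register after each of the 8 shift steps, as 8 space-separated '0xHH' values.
After byte 1 (0x44): reg=0x84
Register before byte 2: 0x84
After XOR with byte 0xB5: 0x31

Answer: 0x62 0xC4 0x8F 0x19 0x32 0x64 0xC8 0x97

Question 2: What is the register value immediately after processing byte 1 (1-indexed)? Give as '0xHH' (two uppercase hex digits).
After byte 1 (0x44): reg=0x84

Answer: 0x84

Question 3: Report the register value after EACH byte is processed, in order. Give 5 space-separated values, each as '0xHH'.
0x84 0x97 0x93 0x52 0x0F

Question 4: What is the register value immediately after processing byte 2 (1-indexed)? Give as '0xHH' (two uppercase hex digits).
Answer: 0x97

Derivation:
After byte 1 (0x44): reg=0x84
After byte 2 (0xB5): reg=0x97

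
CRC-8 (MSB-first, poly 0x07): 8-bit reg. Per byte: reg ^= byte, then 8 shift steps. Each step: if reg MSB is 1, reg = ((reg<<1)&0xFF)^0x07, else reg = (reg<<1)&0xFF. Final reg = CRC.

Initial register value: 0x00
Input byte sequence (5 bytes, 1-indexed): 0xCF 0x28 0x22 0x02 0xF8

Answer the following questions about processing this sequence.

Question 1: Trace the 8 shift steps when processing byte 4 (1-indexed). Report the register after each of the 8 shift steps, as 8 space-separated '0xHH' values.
Answer: 0x40 0x80 0x07 0x0E 0x1C 0x38 0x70 0xE0

Derivation:
After byte 1 (0xCF): reg=0x63
After byte 2 (0x28): reg=0xF6
After byte 3 (0x22): reg=0x22
Register before byte 4: 0x22
After XOR with byte 0x02: 0x20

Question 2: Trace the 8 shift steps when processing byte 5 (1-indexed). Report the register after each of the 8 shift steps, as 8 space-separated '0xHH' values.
Answer: 0x30 0x60 0xC0 0x87 0x09 0x12 0x24 0x48

Derivation:
After byte 1 (0xCF): reg=0x63
After byte 2 (0x28): reg=0xF6
After byte 3 (0x22): reg=0x22
After byte 4 (0x02): reg=0xE0
Register before byte 5: 0xE0
After XOR with byte 0xF8: 0x18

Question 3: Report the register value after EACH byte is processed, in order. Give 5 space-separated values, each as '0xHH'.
0x63 0xF6 0x22 0xE0 0x48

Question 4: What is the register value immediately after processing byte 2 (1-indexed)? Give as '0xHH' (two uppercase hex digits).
After byte 1 (0xCF): reg=0x63
After byte 2 (0x28): reg=0xF6

Answer: 0xF6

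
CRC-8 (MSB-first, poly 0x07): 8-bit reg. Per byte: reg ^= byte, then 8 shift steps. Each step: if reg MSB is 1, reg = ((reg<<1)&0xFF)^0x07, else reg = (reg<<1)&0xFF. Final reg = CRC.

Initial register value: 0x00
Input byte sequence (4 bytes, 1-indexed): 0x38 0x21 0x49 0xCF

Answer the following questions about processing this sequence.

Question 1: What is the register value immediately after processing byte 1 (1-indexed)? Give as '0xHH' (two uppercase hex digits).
After byte 1 (0x38): reg=0xA8

Answer: 0xA8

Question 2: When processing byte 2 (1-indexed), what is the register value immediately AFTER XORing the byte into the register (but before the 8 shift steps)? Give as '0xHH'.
Register before byte 2: 0xA8
Byte 2: 0x21
0xA8 XOR 0x21 = 0x89

Answer: 0x89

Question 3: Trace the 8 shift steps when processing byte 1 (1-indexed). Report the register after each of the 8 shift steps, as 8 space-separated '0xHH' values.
Answer: 0x70 0xE0 0xC7 0x89 0x15 0x2A 0x54 0xA8

Derivation:
Register before byte 1: 0x00
After XOR with byte 0x38: 0x38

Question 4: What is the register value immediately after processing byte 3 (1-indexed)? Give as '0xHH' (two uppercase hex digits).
Answer: 0xF3

Derivation:
After byte 1 (0x38): reg=0xA8
After byte 2 (0x21): reg=0xB6
After byte 3 (0x49): reg=0xF3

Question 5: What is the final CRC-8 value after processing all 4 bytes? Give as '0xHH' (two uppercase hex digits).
Answer: 0xB4

Derivation:
After byte 1 (0x38): reg=0xA8
After byte 2 (0x21): reg=0xB6
After byte 3 (0x49): reg=0xF3
After byte 4 (0xCF): reg=0xB4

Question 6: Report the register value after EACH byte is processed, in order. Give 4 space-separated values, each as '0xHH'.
0xA8 0xB6 0xF3 0xB4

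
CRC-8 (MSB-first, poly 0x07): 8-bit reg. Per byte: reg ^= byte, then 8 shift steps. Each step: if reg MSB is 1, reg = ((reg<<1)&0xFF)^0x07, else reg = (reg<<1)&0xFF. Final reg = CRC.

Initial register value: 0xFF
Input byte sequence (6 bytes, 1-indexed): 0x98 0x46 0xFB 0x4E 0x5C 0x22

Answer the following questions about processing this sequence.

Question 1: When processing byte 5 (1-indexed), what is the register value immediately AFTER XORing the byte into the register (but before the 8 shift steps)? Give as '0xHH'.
Register before byte 5: 0xA2
Byte 5: 0x5C
0xA2 XOR 0x5C = 0xFE

Answer: 0xFE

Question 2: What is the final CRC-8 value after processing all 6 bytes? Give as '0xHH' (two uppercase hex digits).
After byte 1 (0x98): reg=0x32
After byte 2 (0x46): reg=0x4B
After byte 3 (0xFB): reg=0x19
After byte 4 (0x4E): reg=0xA2
After byte 5 (0x5C): reg=0xF4
After byte 6 (0x22): reg=0x2C

Answer: 0x2C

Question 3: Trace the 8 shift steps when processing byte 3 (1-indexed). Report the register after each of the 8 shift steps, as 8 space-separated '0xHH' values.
After byte 1 (0x98): reg=0x32
After byte 2 (0x46): reg=0x4B
Register before byte 3: 0x4B
After XOR with byte 0xFB: 0xB0

Answer: 0x67 0xCE 0x9B 0x31 0x62 0xC4 0x8F 0x19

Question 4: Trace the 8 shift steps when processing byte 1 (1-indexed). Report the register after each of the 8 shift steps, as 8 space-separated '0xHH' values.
Answer: 0xCE 0x9B 0x31 0x62 0xC4 0x8F 0x19 0x32

Derivation:
Register before byte 1: 0xFF
After XOR with byte 0x98: 0x67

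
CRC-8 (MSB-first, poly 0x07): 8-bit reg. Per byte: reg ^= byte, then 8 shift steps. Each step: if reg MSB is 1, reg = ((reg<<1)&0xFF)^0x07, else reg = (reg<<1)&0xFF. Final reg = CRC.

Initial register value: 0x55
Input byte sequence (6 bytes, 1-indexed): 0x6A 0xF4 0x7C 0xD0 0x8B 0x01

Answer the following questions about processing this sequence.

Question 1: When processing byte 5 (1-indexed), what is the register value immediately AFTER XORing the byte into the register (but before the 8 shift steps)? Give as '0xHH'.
Answer: 0x57

Derivation:
Register before byte 5: 0xDC
Byte 5: 0x8B
0xDC XOR 0x8B = 0x57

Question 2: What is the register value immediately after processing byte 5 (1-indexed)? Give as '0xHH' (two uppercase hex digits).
After byte 1 (0x6A): reg=0xBD
After byte 2 (0xF4): reg=0xF8
After byte 3 (0x7C): reg=0x95
After byte 4 (0xD0): reg=0xDC
After byte 5 (0x8B): reg=0xA2

Answer: 0xA2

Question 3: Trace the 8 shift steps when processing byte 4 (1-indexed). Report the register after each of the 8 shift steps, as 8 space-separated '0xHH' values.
After byte 1 (0x6A): reg=0xBD
After byte 2 (0xF4): reg=0xF8
After byte 3 (0x7C): reg=0x95
Register before byte 4: 0x95
After XOR with byte 0xD0: 0x45

Answer: 0x8A 0x13 0x26 0x4C 0x98 0x37 0x6E 0xDC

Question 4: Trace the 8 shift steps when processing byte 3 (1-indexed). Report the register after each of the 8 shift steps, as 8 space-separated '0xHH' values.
Answer: 0x0F 0x1E 0x3C 0x78 0xF0 0xE7 0xC9 0x95

Derivation:
After byte 1 (0x6A): reg=0xBD
After byte 2 (0xF4): reg=0xF8
Register before byte 3: 0xF8
After XOR with byte 0x7C: 0x84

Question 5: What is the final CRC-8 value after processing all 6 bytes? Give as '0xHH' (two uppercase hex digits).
Answer: 0x60

Derivation:
After byte 1 (0x6A): reg=0xBD
After byte 2 (0xF4): reg=0xF8
After byte 3 (0x7C): reg=0x95
After byte 4 (0xD0): reg=0xDC
After byte 5 (0x8B): reg=0xA2
After byte 6 (0x01): reg=0x60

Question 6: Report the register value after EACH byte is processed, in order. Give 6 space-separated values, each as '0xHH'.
0xBD 0xF8 0x95 0xDC 0xA2 0x60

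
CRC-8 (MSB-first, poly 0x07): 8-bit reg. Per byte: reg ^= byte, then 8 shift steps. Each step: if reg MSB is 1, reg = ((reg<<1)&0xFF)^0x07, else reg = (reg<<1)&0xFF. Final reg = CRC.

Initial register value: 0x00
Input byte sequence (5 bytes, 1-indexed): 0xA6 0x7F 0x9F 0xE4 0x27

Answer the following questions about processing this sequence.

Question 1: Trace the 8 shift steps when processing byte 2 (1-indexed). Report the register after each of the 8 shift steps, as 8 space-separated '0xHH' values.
Answer: 0x08 0x10 0x20 0x40 0x80 0x07 0x0E 0x1C

Derivation:
After byte 1 (0xA6): reg=0x7B
Register before byte 2: 0x7B
After XOR with byte 0x7F: 0x04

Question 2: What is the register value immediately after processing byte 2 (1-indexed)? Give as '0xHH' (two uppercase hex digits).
Answer: 0x1C

Derivation:
After byte 1 (0xA6): reg=0x7B
After byte 2 (0x7F): reg=0x1C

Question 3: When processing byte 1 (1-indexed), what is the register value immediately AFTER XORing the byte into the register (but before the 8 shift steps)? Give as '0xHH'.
Answer: 0xA6

Derivation:
Register before byte 1: 0x00
Byte 1: 0xA6
0x00 XOR 0xA6 = 0xA6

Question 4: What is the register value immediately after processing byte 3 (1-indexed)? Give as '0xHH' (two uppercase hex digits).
Answer: 0x80

Derivation:
After byte 1 (0xA6): reg=0x7B
After byte 2 (0x7F): reg=0x1C
After byte 3 (0x9F): reg=0x80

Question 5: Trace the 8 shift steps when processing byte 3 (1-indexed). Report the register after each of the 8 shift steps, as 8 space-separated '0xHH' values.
After byte 1 (0xA6): reg=0x7B
After byte 2 (0x7F): reg=0x1C
Register before byte 3: 0x1C
After XOR with byte 0x9F: 0x83

Answer: 0x01 0x02 0x04 0x08 0x10 0x20 0x40 0x80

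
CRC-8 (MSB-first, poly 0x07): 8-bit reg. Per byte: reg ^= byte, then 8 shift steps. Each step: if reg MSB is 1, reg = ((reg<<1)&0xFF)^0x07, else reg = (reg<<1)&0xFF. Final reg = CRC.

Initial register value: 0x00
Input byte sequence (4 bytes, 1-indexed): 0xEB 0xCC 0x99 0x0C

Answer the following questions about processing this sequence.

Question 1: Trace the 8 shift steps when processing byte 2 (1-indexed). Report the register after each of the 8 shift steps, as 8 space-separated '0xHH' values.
After byte 1 (0xEB): reg=0x9F
Register before byte 2: 0x9F
After XOR with byte 0xCC: 0x53

Answer: 0xA6 0x4B 0x96 0x2B 0x56 0xAC 0x5F 0xBE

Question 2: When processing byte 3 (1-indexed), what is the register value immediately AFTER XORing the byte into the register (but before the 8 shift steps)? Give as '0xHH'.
Answer: 0x27

Derivation:
Register before byte 3: 0xBE
Byte 3: 0x99
0xBE XOR 0x99 = 0x27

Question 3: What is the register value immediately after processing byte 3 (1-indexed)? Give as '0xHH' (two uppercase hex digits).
After byte 1 (0xEB): reg=0x9F
After byte 2 (0xCC): reg=0xBE
After byte 3 (0x99): reg=0xF5

Answer: 0xF5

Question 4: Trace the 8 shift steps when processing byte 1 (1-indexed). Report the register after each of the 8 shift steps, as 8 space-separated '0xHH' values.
Answer: 0xD1 0xA5 0x4D 0x9A 0x33 0x66 0xCC 0x9F

Derivation:
Register before byte 1: 0x00
After XOR with byte 0xEB: 0xEB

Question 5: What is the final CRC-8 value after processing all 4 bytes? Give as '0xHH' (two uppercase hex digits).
Answer: 0xE1

Derivation:
After byte 1 (0xEB): reg=0x9F
After byte 2 (0xCC): reg=0xBE
After byte 3 (0x99): reg=0xF5
After byte 4 (0x0C): reg=0xE1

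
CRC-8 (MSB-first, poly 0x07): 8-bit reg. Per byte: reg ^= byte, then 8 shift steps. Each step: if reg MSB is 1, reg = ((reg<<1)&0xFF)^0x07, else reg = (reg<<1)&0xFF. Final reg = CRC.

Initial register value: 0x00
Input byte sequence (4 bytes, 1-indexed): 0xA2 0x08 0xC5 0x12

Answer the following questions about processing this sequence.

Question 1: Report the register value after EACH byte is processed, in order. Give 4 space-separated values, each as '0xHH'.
0x67 0x0A 0x63 0x50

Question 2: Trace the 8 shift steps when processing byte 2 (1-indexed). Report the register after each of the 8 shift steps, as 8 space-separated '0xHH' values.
After byte 1 (0xA2): reg=0x67
Register before byte 2: 0x67
After XOR with byte 0x08: 0x6F

Answer: 0xDE 0xBB 0x71 0xE2 0xC3 0x81 0x05 0x0A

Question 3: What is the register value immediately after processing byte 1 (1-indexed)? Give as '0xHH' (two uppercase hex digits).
Answer: 0x67

Derivation:
After byte 1 (0xA2): reg=0x67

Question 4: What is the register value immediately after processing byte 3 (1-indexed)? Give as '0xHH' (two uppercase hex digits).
After byte 1 (0xA2): reg=0x67
After byte 2 (0x08): reg=0x0A
After byte 3 (0xC5): reg=0x63

Answer: 0x63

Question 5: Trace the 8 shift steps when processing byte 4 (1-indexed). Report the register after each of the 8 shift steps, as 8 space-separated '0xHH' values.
Answer: 0xE2 0xC3 0x81 0x05 0x0A 0x14 0x28 0x50

Derivation:
After byte 1 (0xA2): reg=0x67
After byte 2 (0x08): reg=0x0A
After byte 3 (0xC5): reg=0x63
Register before byte 4: 0x63
After XOR with byte 0x12: 0x71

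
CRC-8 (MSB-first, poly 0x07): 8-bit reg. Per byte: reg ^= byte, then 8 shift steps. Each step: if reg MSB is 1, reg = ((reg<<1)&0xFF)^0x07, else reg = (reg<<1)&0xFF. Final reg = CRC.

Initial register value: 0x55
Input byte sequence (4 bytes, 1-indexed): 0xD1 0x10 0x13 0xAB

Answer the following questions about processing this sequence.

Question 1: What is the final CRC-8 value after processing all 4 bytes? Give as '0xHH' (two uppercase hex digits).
After byte 1 (0xD1): reg=0x95
After byte 2 (0x10): reg=0x92
After byte 3 (0x13): reg=0x8E
After byte 4 (0xAB): reg=0xFB

Answer: 0xFB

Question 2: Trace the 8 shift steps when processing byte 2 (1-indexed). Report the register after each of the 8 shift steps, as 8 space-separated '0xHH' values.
After byte 1 (0xD1): reg=0x95
Register before byte 2: 0x95
After XOR with byte 0x10: 0x85

Answer: 0x0D 0x1A 0x34 0x68 0xD0 0xA7 0x49 0x92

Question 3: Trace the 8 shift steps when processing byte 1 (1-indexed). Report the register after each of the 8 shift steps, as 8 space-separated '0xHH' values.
Register before byte 1: 0x55
After XOR with byte 0xD1: 0x84

Answer: 0x0F 0x1E 0x3C 0x78 0xF0 0xE7 0xC9 0x95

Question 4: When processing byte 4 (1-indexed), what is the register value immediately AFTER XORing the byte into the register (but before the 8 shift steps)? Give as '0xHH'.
Answer: 0x25

Derivation:
Register before byte 4: 0x8E
Byte 4: 0xAB
0x8E XOR 0xAB = 0x25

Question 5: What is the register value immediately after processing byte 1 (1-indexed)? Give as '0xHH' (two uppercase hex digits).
Answer: 0x95

Derivation:
After byte 1 (0xD1): reg=0x95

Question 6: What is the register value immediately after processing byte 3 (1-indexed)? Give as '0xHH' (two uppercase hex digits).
Answer: 0x8E

Derivation:
After byte 1 (0xD1): reg=0x95
After byte 2 (0x10): reg=0x92
After byte 3 (0x13): reg=0x8E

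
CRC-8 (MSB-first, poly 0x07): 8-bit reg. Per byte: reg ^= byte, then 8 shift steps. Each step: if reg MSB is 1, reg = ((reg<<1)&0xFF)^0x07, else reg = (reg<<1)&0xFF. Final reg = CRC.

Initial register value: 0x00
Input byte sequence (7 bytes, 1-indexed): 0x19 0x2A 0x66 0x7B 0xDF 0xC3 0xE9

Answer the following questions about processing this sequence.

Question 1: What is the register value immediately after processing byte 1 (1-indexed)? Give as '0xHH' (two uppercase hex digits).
After byte 1 (0x19): reg=0x4F

Answer: 0x4F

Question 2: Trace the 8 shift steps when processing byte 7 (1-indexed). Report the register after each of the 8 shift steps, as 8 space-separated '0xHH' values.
After byte 1 (0x19): reg=0x4F
After byte 2 (0x2A): reg=0x3C
After byte 3 (0x66): reg=0x81
After byte 4 (0x7B): reg=0xE8
After byte 5 (0xDF): reg=0x85
After byte 6 (0xC3): reg=0xD5
Register before byte 7: 0xD5
After XOR with byte 0xE9: 0x3C

Answer: 0x78 0xF0 0xE7 0xC9 0x95 0x2D 0x5A 0xB4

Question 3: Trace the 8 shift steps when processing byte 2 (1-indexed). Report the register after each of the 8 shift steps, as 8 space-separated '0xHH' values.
Answer: 0xCA 0x93 0x21 0x42 0x84 0x0F 0x1E 0x3C

Derivation:
After byte 1 (0x19): reg=0x4F
Register before byte 2: 0x4F
After XOR with byte 0x2A: 0x65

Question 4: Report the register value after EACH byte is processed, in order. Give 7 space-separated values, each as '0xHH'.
0x4F 0x3C 0x81 0xE8 0x85 0xD5 0xB4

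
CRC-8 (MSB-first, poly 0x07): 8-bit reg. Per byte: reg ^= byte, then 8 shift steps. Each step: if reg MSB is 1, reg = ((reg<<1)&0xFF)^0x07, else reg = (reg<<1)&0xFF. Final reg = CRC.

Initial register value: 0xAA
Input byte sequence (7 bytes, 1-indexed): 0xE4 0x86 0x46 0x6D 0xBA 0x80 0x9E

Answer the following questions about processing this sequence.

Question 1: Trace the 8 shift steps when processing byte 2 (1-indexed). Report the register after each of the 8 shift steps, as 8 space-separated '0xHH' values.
After byte 1 (0xE4): reg=0xED
Register before byte 2: 0xED
After XOR with byte 0x86: 0x6B

Answer: 0xD6 0xAB 0x51 0xA2 0x43 0x86 0x0B 0x16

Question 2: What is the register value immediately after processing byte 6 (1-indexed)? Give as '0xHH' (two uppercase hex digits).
Answer: 0xEC

Derivation:
After byte 1 (0xE4): reg=0xED
After byte 2 (0x86): reg=0x16
After byte 3 (0x46): reg=0xB7
After byte 4 (0x6D): reg=0x08
After byte 5 (0xBA): reg=0x17
After byte 6 (0x80): reg=0xEC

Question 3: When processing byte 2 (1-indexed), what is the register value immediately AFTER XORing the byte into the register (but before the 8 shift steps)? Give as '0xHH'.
Answer: 0x6B

Derivation:
Register before byte 2: 0xED
Byte 2: 0x86
0xED XOR 0x86 = 0x6B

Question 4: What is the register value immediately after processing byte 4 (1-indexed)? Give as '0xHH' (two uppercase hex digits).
After byte 1 (0xE4): reg=0xED
After byte 2 (0x86): reg=0x16
After byte 3 (0x46): reg=0xB7
After byte 4 (0x6D): reg=0x08

Answer: 0x08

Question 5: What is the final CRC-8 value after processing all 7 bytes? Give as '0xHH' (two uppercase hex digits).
Answer: 0x59

Derivation:
After byte 1 (0xE4): reg=0xED
After byte 2 (0x86): reg=0x16
After byte 3 (0x46): reg=0xB7
After byte 4 (0x6D): reg=0x08
After byte 5 (0xBA): reg=0x17
After byte 6 (0x80): reg=0xEC
After byte 7 (0x9E): reg=0x59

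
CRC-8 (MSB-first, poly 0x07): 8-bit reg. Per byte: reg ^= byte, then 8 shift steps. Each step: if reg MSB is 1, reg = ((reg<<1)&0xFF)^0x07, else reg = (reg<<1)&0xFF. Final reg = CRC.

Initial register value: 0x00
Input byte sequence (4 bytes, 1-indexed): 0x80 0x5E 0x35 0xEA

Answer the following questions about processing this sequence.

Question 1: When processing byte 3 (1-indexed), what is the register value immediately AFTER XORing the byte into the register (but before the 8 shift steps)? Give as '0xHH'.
Answer: 0x1E

Derivation:
Register before byte 3: 0x2B
Byte 3: 0x35
0x2B XOR 0x35 = 0x1E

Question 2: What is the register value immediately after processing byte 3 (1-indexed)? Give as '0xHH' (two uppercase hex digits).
After byte 1 (0x80): reg=0x89
After byte 2 (0x5E): reg=0x2B
After byte 3 (0x35): reg=0x5A

Answer: 0x5A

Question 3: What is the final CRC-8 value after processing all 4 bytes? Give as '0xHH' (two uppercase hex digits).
Answer: 0x19

Derivation:
After byte 1 (0x80): reg=0x89
After byte 2 (0x5E): reg=0x2B
After byte 3 (0x35): reg=0x5A
After byte 4 (0xEA): reg=0x19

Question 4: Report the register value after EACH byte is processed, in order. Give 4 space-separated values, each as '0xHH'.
0x89 0x2B 0x5A 0x19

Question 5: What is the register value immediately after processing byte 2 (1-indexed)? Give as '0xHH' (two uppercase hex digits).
Answer: 0x2B

Derivation:
After byte 1 (0x80): reg=0x89
After byte 2 (0x5E): reg=0x2B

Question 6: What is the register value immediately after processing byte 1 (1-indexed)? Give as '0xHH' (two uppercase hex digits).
After byte 1 (0x80): reg=0x89

Answer: 0x89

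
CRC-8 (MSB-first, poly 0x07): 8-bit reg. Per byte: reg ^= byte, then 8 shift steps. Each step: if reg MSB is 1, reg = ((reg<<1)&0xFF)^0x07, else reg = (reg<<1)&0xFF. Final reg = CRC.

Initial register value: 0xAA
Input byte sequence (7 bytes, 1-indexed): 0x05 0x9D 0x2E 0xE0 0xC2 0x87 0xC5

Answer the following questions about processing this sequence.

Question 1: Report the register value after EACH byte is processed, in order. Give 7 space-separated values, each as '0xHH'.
0x44 0x01 0xCD 0xC3 0x07 0x89 0xE3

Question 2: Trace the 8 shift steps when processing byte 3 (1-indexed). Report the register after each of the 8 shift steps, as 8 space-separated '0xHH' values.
After byte 1 (0x05): reg=0x44
After byte 2 (0x9D): reg=0x01
Register before byte 3: 0x01
After XOR with byte 0x2E: 0x2F

Answer: 0x5E 0xBC 0x7F 0xFE 0xFB 0xF1 0xE5 0xCD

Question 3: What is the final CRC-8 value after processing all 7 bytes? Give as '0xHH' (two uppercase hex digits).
Answer: 0xE3

Derivation:
After byte 1 (0x05): reg=0x44
After byte 2 (0x9D): reg=0x01
After byte 3 (0x2E): reg=0xCD
After byte 4 (0xE0): reg=0xC3
After byte 5 (0xC2): reg=0x07
After byte 6 (0x87): reg=0x89
After byte 7 (0xC5): reg=0xE3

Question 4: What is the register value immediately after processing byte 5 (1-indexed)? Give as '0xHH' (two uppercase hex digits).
Answer: 0x07

Derivation:
After byte 1 (0x05): reg=0x44
After byte 2 (0x9D): reg=0x01
After byte 3 (0x2E): reg=0xCD
After byte 4 (0xE0): reg=0xC3
After byte 5 (0xC2): reg=0x07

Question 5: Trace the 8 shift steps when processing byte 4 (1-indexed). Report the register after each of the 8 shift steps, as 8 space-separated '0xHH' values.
After byte 1 (0x05): reg=0x44
After byte 2 (0x9D): reg=0x01
After byte 3 (0x2E): reg=0xCD
Register before byte 4: 0xCD
After XOR with byte 0xE0: 0x2D

Answer: 0x5A 0xB4 0x6F 0xDE 0xBB 0x71 0xE2 0xC3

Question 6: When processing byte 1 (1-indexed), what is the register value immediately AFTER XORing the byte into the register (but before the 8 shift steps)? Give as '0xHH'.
Answer: 0xAF

Derivation:
Register before byte 1: 0xAA
Byte 1: 0x05
0xAA XOR 0x05 = 0xAF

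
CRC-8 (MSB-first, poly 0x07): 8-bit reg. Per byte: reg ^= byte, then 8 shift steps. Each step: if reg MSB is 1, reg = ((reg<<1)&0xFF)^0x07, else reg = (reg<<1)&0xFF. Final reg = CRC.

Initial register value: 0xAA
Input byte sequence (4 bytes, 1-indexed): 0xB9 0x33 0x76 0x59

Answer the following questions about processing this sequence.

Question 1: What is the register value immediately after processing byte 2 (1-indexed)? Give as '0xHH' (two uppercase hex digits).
Answer: 0xF1

Derivation:
After byte 1 (0xB9): reg=0x79
After byte 2 (0x33): reg=0xF1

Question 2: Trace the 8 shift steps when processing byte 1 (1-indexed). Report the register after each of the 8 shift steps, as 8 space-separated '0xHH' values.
Answer: 0x26 0x4C 0x98 0x37 0x6E 0xDC 0xBF 0x79

Derivation:
Register before byte 1: 0xAA
After XOR with byte 0xB9: 0x13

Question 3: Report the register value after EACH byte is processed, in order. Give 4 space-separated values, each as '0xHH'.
0x79 0xF1 0x9C 0x55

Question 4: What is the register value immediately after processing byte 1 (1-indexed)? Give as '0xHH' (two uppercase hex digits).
Answer: 0x79

Derivation:
After byte 1 (0xB9): reg=0x79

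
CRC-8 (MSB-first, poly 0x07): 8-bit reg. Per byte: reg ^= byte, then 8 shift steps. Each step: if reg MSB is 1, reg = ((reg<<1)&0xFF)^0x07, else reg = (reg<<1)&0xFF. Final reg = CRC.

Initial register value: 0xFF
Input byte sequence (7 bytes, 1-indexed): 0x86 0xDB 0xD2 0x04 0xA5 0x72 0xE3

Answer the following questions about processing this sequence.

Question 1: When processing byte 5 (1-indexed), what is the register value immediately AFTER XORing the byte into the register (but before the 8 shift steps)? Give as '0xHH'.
Answer: 0x7E

Derivation:
Register before byte 5: 0xDB
Byte 5: 0xA5
0xDB XOR 0xA5 = 0x7E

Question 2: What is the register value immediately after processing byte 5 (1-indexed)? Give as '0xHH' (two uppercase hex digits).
Answer: 0x7D

Derivation:
After byte 1 (0x86): reg=0x68
After byte 2 (0xDB): reg=0x10
After byte 3 (0xD2): reg=0x40
After byte 4 (0x04): reg=0xDB
After byte 5 (0xA5): reg=0x7D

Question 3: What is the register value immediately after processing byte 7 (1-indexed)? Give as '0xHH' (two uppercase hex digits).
Answer: 0x64

Derivation:
After byte 1 (0x86): reg=0x68
After byte 2 (0xDB): reg=0x10
After byte 3 (0xD2): reg=0x40
After byte 4 (0x04): reg=0xDB
After byte 5 (0xA5): reg=0x7D
After byte 6 (0x72): reg=0x2D
After byte 7 (0xE3): reg=0x64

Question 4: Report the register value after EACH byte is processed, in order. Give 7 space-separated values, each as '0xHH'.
0x68 0x10 0x40 0xDB 0x7D 0x2D 0x64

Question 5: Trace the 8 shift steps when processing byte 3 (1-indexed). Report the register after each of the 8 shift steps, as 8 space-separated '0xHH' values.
After byte 1 (0x86): reg=0x68
After byte 2 (0xDB): reg=0x10
Register before byte 3: 0x10
After XOR with byte 0xD2: 0xC2

Answer: 0x83 0x01 0x02 0x04 0x08 0x10 0x20 0x40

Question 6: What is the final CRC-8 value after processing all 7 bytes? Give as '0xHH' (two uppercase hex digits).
After byte 1 (0x86): reg=0x68
After byte 2 (0xDB): reg=0x10
After byte 3 (0xD2): reg=0x40
After byte 4 (0x04): reg=0xDB
After byte 5 (0xA5): reg=0x7D
After byte 6 (0x72): reg=0x2D
After byte 7 (0xE3): reg=0x64

Answer: 0x64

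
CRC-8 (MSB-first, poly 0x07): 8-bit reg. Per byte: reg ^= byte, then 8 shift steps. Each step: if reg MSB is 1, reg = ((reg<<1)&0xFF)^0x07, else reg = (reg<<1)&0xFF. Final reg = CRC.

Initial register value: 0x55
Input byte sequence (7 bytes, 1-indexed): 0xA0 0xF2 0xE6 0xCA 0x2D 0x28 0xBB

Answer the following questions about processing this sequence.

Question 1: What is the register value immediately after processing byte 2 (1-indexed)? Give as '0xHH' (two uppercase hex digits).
Answer: 0x85

Derivation:
After byte 1 (0xA0): reg=0xC5
After byte 2 (0xF2): reg=0x85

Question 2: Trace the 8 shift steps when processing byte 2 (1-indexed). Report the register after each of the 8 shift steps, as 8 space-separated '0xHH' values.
After byte 1 (0xA0): reg=0xC5
Register before byte 2: 0xC5
After XOR with byte 0xF2: 0x37

Answer: 0x6E 0xDC 0xBF 0x79 0xF2 0xE3 0xC1 0x85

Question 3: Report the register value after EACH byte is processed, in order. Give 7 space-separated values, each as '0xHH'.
0xC5 0x85 0x2E 0xB2 0xD4 0xFA 0xC0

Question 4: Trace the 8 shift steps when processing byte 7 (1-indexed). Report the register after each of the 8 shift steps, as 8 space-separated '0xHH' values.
After byte 1 (0xA0): reg=0xC5
After byte 2 (0xF2): reg=0x85
After byte 3 (0xE6): reg=0x2E
After byte 4 (0xCA): reg=0xB2
After byte 5 (0x2D): reg=0xD4
After byte 6 (0x28): reg=0xFA
Register before byte 7: 0xFA
After XOR with byte 0xBB: 0x41

Answer: 0x82 0x03 0x06 0x0C 0x18 0x30 0x60 0xC0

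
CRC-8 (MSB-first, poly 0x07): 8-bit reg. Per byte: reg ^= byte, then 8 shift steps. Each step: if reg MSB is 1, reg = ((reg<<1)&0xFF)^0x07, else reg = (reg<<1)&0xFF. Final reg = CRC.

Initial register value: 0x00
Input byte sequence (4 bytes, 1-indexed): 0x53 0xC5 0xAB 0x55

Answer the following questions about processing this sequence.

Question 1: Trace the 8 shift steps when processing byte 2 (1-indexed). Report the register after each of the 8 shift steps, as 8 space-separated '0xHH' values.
Answer: 0xF6 0xEB 0xD1 0xA5 0x4D 0x9A 0x33 0x66

Derivation:
After byte 1 (0x53): reg=0xBE
Register before byte 2: 0xBE
After XOR with byte 0xC5: 0x7B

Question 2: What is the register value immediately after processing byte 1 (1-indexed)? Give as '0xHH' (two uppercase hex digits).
After byte 1 (0x53): reg=0xBE

Answer: 0xBE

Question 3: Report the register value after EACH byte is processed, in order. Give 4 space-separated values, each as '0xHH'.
0xBE 0x66 0x6D 0xA8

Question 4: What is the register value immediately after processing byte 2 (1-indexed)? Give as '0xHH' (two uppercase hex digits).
After byte 1 (0x53): reg=0xBE
After byte 2 (0xC5): reg=0x66

Answer: 0x66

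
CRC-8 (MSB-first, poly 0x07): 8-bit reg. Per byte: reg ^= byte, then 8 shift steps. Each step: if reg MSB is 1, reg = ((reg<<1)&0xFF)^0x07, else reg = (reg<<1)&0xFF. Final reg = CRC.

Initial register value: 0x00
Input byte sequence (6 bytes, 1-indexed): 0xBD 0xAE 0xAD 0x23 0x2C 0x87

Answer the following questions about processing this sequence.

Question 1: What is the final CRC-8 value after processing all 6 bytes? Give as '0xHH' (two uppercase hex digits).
After byte 1 (0xBD): reg=0x3A
After byte 2 (0xAE): reg=0xE5
After byte 3 (0xAD): reg=0xFF
After byte 4 (0x23): reg=0x1A
After byte 5 (0x2C): reg=0x82
After byte 6 (0x87): reg=0x1B

Answer: 0x1B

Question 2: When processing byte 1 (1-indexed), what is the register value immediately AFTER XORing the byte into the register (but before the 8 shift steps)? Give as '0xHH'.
Register before byte 1: 0x00
Byte 1: 0xBD
0x00 XOR 0xBD = 0xBD

Answer: 0xBD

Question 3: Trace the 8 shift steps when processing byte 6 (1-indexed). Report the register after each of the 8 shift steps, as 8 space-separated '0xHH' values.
After byte 1 (0xBD): reg=0x3A
After byte 2 (0xAE): reg=0xE5
After byte 3 (0xAD): reg=0xFF
After byte 4 (0x23): reg=0x1A
After byte 5 (0x2C): reg=0x82
Register before byte 6: 0x82
After XOR with byte 0x87: 0x05

Answer: 0x0A 0x14 0x28 0x50 0xA0 0x47 0x8E 0x1B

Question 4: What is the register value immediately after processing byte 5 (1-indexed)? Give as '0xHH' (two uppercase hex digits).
Answer: 0x82

Derivation:
After byte 1 (0xBD): reg=0x3A
After byte 2 (0xAE): reg=0xE5
After byte 3 (0xAD): reg=0xFF
After byte 4 (0x23): reg=0x1A
After byte 5 (0x2C): reg=0x82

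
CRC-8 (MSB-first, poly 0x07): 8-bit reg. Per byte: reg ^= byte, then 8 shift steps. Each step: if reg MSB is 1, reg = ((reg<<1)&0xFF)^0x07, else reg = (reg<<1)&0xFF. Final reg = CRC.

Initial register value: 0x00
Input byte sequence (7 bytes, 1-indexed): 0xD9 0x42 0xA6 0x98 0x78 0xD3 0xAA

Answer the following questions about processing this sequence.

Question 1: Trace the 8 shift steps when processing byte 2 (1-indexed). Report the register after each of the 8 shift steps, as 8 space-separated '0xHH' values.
After byte 1 (0xD9): reg=0x01
Register before byte 2: 0x01
After XOR with byte 0x42: 0x43

Answer: 0x86 0x0B 0x16 0x2C 0x58 0xB0 0x67 0xCE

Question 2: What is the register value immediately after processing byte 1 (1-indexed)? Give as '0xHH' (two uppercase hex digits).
After byte 1 (0xD9): reg=0x01

Answer: 0x01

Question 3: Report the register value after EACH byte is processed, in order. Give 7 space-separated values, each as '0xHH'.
0x01 0xCE 0x1F 0x9C 0xB2 0x20 0xBF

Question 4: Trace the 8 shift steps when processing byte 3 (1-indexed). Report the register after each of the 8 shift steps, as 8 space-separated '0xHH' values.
After byte 1 (0xD9): reg=0x01
After byte 2 (0x42): reg=0xCE
Register before byte 3: 0xCE
After XOR with byte 0xA6: 0x68

Answer: 0xD0 0xA7 0x49 0x92 0x23 0x46 0x8C 0x1F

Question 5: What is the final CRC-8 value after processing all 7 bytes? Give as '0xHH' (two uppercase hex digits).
After byte 1 (0xD9): reg=0x01
After byte 2 (0x42): reg=0xCE
After byte 3 (0xA6): reg=0x1F
After byte 4 (0x98): reg=0x9C
After byte 5 (0x78): reg=0xB2
After byte 6 (0xD3): reg=0x20
After byte 7 (0xAA): reg=0xBF

Answer: 0xBF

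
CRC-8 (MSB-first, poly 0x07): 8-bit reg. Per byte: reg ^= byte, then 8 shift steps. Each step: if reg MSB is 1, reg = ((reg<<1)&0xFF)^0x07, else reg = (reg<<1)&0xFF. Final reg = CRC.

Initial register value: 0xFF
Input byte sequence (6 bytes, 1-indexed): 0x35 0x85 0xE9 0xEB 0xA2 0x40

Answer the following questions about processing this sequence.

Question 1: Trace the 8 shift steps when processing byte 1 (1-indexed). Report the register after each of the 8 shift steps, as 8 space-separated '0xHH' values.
Answer: 0x93 0x21 0x42 0x84 0x0F 0x1E 0x3C 0x78

Derivation:
Register before byte 1: 0xFF
After XOR with byte 0x35: 0xCA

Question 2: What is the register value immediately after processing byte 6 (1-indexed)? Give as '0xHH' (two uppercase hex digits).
Answer: 0xE8

Derivation:
After byte 1 (0x35): reg=0x78
After byte 2 (0x85): reg=0xFD
After byte 3 (0xE9): reg=0x6C
After byte 4 (0xEB): reg=0x9C
After byte 5 (0xA2): reg=0xBA
After byte 6 (0x40): reg=0xE8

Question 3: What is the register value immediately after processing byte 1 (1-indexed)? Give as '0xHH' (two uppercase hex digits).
After byte 1 (0x35): reg=0x78

Answer: 0x78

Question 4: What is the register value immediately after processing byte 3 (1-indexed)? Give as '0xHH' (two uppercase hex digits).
Answer: 0x6C

Derivation:
After byte 1 (0x35): reg=0x78
After byte 2 (0x85): reg=0xFD
After byte 3 (0xE9): reg=0x6C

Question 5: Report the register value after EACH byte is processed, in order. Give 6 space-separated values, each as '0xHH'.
0x78 0xFD 0x6C 0x9C 0xBA 0xE8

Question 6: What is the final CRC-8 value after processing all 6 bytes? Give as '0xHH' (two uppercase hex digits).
Answer: 0xE8

Derivation:
After byte 1 (0x35): reg=0x78
After byte 2 (0x85): reg=0xFD
After byte 3 (0xE9): reg=0x6C
After byte 4 (0xEB): reg=0x9C
After byte 5 (0xA2): reg=0xBA
After byte 6 (0x40): reg=0xE8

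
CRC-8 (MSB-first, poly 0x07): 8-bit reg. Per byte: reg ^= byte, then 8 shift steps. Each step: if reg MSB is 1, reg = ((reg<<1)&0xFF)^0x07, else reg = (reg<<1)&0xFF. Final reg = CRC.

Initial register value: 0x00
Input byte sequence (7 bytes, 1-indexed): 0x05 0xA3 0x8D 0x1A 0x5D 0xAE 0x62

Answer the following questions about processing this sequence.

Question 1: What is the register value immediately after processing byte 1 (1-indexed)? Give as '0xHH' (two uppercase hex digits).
Answer: 0x1B

Derivation:
After byte 1 (0x05): reg=0x1B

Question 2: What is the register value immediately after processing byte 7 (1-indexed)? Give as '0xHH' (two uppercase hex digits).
Answer: 0xCC

Derivation:
After byte 1 (0x05): reg=0x1B
After byte 2 (0xA3): reg=0x21
After byte 3 (0x8D): reg=0x4D
After byte 4 (0x1A): reg=0xA2
After byte 5 (0x5D): reg=0xF3
After byte 6 (0xAE): reg=0x94
After byte 7 (0x62): reg=0xCC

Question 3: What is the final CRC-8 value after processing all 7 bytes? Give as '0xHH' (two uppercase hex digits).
Answer: 0xCC

Derivation:
After byte 1 (0x05): reg=0x1B
After byte 2 (0xA3): reg=0x21
After byte 3 (0x8D): reg=0x4D
After byte 4 (0x1A): reg=0xA2
After byte 5 (0x5D): reg=0xF3
After byte 6 (0xAE): reg=0x94
After byte 7 (0x62): reg=0xCC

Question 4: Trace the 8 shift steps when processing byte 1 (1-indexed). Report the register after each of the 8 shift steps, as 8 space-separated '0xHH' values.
Register before byte 1: 0x00
After XOR with byte 0x05: 0x05

Answer: 0x0A 0x14 0x28 0x50 0xA0 0x47 0x8E 0x1B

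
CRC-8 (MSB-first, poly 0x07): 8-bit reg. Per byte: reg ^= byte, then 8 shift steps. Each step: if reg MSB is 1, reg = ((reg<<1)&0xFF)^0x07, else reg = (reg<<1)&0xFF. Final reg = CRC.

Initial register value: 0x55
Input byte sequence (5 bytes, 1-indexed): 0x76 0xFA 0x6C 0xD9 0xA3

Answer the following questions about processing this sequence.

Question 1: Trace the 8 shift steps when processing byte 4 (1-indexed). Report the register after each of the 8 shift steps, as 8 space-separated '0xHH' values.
Answer: 0x63 0xC6 0x8B 0x11 0x22 0x44 0x88 0x17

Derivation:
After byte 1 (0x76): reg=0xE9
After byte 2 (0xFA): reg=0x79
After byte 3 (0x6C): reg=0x6B
Register before byte 4: 0x6B
After XOR with byte 0xD9: 0xB2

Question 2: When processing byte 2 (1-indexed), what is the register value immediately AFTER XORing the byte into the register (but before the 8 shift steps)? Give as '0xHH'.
Register before byte 2: 0xE9
Byte 2: 0xFA
0xE9 XOR 0xFA = 0x13

Answer: 0x13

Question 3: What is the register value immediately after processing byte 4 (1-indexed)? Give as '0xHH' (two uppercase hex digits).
After byte 1 (0x76): reg=0xE9
After byte 2 (0xFA): reg=0x79
After byte 3 (0x6C): reg=0x6B
After byte 4 (0xD9): reg=0x17

Answer: 0x17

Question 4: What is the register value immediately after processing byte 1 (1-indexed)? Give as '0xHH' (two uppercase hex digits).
After byte 1 (0x76): reg=0xE9

Answer: 0xE9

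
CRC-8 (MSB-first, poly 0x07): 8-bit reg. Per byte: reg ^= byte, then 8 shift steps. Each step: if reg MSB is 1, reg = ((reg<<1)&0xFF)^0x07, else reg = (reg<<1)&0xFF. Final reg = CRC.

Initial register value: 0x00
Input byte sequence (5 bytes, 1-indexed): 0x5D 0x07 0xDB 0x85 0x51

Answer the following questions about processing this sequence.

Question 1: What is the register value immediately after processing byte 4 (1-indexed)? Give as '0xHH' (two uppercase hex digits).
Answer: 0xAB

Derivation:
After byte 1 (0x5D): reg=0x94
After byte 2 (0x07): reg=0xF0
After byte 3 (0xDB): reg=0xD1
After byte 4 (0x85): reg=0xAB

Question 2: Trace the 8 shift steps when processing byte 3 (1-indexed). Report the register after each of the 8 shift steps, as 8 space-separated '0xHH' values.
Answer: 0x56 0xAC 0x5F 0xBE 0x7B 0xF6 0xEB 0xD1

Derivation:
After byte 1 (0x5D): reg=0x94
After byte 2 (0x07): reg=0xF0
Register before byte 3: 0xF0
After XOR with byte 0xDB: 0x2B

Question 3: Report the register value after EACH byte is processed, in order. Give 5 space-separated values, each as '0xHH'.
0x94 0xF0 0xD1 0xAB 0xE8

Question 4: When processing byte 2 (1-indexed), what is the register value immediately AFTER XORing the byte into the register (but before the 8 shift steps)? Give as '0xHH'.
Answer: 0x93

Derivation:
Register before byte 2: 0x94
Byte 2: 0x07
0x94 XOR 0x07 = 0x93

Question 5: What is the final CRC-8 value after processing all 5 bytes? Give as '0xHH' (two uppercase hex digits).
Answer: 0xE8

Derivation:
After byte 1 (0x5D): reg=0x94
After byte 2 (0x07): reg=0xF0
After byte 3 (0xDB): reg=0xD1
After byte 4 (0x85): reg=0xAB
After byte 5 (0x51): reg=0xE8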